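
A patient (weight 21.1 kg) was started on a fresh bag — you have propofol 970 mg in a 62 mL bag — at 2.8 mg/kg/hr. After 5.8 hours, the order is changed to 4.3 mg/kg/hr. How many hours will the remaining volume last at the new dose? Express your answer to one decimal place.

Initial rate:
Dose = 2.8 mg/kg/hr × 21.1 kg = 59.08 mg/hr
Concentration = 970 mg ÷ 62 mL = 15.64516 mg/mL
Rate = 59.08 mg/hr ÷ 15.64516 mg/mL = 3.776247 mL/hr
Volume infused so far = 3.776247 mL/hr × 5.8 hr = 21.90224 mL
Volume remaining = 62 − 21.90224 = 40.09776 mL
New rate:
Dose = 4.3 mg/kg/hr × 21.1 kg = 90.73 mg/hr
Rate = 90.73 mg/hr ÷ 15.64516 mg/mL = 5.799237 mL/hr
Time remaining = 40.09776 mL ÷ 5.799237 mL/hr = 6.914317 hr

6.9 hours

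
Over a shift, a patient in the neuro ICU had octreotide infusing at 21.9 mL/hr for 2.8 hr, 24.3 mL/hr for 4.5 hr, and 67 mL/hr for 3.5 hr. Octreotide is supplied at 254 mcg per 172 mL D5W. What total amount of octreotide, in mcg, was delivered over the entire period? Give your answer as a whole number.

598 mcg

Concentration = 254 mcg ÷ 172 mL = 1.476744 mcg/mL
Stage 1: 21.9 mL/hr × 2.8 hr = 61.32 mL → 61.32 mL × 1.476744 mcg/mL = 90.55395 mcg
Stage 2: 24.3 mL/hr × 4.5 hr = 109.35 mL → 109.35 mL × 1.476744 mcg/mL = 161.482 mcg
Stage 3: 67 mL/hr × 3.5 hr = 234.5 mL → 234.5 mL × 1.476744 mcg/mL = 346.2965 mcg
Total = 90.55395 + 161.482 + 346.2965 = 598.3324 mcg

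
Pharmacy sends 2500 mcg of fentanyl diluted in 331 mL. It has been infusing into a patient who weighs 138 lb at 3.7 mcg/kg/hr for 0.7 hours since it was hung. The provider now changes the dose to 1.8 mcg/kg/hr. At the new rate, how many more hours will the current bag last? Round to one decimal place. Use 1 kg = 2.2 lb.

20.7 hours

Initial rate:
Weight = 138 lb ÷ 2.2 lb/kg = 62.72727 kg
Dose = 3.7 mcg/kg/hr × 62.72727 kg = 232.0909 mcg/hr
Concentration = 2500 mcg ÷ 331 mL = 7.55287 mcg/mL
Rate = 232.0909 mcg/hr ÷ 7.55287 mcg/mL = 30.72884 mL/hr
Volume infused so far = 30.72884 mL/hr × 0.7 hr = 21.51019 mL
Volume remaining = 331 − 21.51019 = 309.4898 mL
New rate:
Dose = 1.8 mcg/kg/hr × 62.72727 kg = 112.9091 mcg/hr
Rate = 112.9091 mcg/hr ÷ 7.55287 mcg/mL = 14.94916 mL/hr
Time remaining = 309.4898 mL ÷ 14.94916 mL/hr = 20.70282 hr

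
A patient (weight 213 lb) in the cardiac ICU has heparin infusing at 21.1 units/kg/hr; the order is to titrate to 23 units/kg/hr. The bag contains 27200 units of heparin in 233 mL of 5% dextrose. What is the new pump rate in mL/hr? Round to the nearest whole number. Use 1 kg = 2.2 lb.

19 mL/hr

Weight = 213 lb ÷ 2.2 lb/kg = 96.81818 kg
Dose = 23 units/kg/hr × 96.81818 kg = 2226.818 units/hr
Concentration = 27200 units ÷ 233 mL = 116.7382 units/mL
Rate = 2226.818 units/hr ÷ 116.7382 units/mL = 19.07532 mL/hr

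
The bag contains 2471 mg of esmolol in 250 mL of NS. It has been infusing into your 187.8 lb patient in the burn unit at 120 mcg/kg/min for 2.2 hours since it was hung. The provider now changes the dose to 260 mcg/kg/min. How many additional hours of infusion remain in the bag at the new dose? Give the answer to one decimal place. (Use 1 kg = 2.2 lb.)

Initial rate:
Weight = 187.8 lb ÷ 2.2 lb/kg = 85.36364 kg
Dose = 120 mcg/kg/min × 85.36364 kg = 10243.64 mcg/min
10243.64 mcg/min × 60 min/hr = 614618.2 mcg/hr
Concentration = 2471 mg ÷ 250 mL = 9.884 mg/mL = 9884 mcg/mL
Rate = 614618.2 mcg/hr ÷ 9884 mcg/mL = 62.18314 mL/hr
Volume infused so far = 62.18314 mL/hr × 2.2 hr = 136.8029 mL
Volume remaining = 250 − 136.8029 = 113.1971 mL
New rate:
Dose = 260 mcg/kg/min × 85.36364 kg = 22194.55 mcg/min
22194.55 mcg/min × 60 min/hr = 1331673 mcg/hr
Rate = 1331673 mcg/hr ÷ 9884 mcg/mL = 134.7301 mL/hr
Time remaining = 113.1971 mL ÷ 134.7301 mL/hr = 0.8401764 hr

0.8 hours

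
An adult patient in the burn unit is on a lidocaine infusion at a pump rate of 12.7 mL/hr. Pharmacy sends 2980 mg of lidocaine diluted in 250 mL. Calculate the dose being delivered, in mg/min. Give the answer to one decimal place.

2.5 mg/min

Concentration = 2980 mg ÷ 250 mL = 11.92 mg/mL
Drug rate = 12.7 mL/hr × 11.92 mg/mL = 151.384 mg/hr
151.384 mg/hr ÷ 60 min/hr = 2.523067 mg/min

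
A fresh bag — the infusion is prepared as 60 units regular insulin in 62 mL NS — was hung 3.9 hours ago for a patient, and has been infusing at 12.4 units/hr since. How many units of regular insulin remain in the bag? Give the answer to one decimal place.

Concentration = 60 units ÷ 62 mL = 0.9677419 units/mL
Rate = 12.4 units/hr ÷ 0.9677419 units/mL = 12.81333 mL/hr
Volume infused = 12.81333 mL/hr × 3.9 hr = 49.972 mL
Volume remaining = 62 − 49.972 = 12.028 mL
Drug remaining = 12.028 mL × 0.9677419 units/mL = 11.64 units

11.6 units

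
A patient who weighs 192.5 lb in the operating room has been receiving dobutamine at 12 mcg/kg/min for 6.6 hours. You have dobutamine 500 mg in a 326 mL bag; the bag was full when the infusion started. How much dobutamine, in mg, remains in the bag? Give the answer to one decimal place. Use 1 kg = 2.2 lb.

84.2 mg

Weight = 192.5 lb ÷ 2.2 lb/kg = 87.5 kg
Dose = 12 mcg/kg/min × 87.5 kg = 1050 mcg/min
1050 mcg/min × 60 min/hr = 63000 mcg/hr
Concentration = 500 mg ÷ 326 mL = 1.533742 mg/mL = 1533.742 mcg/mL
Rate = 63000 mcg/hr ÷ 1533.742 mcg/mL = 41.076 mL/hr
Volume infused = 41.076 mL/hr × 6.6 hr = 271.1016 mL
Volume remaining = 326 − 271.1016 = 54.8984 mL
Drug remaining = 54.8984 mL × 1533.742 mcg/mL = 84200 mcg = 84.2 mg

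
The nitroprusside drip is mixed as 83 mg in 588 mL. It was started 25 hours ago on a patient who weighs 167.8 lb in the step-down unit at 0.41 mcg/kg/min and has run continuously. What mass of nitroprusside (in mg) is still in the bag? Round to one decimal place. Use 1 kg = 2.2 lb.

Weight = 167.8 lb ÷ 2.2 lb/kg = 76.27273 kg
Dose = 0.41 mcg/kg/min × 76.27273 kg = 31.27182 mcg/min
31.27182 mcg/min × 60 min/hr = 1876.309 mcg/hr
Concentration = 83 mg ÷ 588 mL = 0.1411565 mg/mL = 141.1565 mcg/mL
Rate = 1876.309 mcg/hr ÷ 141.1565 mcg/mL = 13.29241 mL/hr
Volume infused = 13.29241 mL/hr × 25 hr = 332.3102 mL
Volume remaining = 588 − 332.3102 = 255.6898 mL
Drug remaining = 255.6898 mL × 141.1565 mcg/mL = 36092.27 mcg = 36.09227 mg

36.1 mg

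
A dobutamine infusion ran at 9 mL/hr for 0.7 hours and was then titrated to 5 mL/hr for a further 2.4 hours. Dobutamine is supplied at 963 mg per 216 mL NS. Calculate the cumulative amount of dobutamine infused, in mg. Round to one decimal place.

81.6 mg

Concentration = 963 mg ÷ 216 mL = 4.458333 mg/mL
Stage 1: 9 mL/hr × 0.7 hr = 6.3 mL → 6.3 mL × 4.458333 mg/mL = 28.0875 mg
Stage 2: 5 mL/hr × 2.4 hr = 12 mL → 12 mL × 4.458333 mg/mL = 53.5 mg
Total = 28.0875 + 53.5 = 81.5875 mg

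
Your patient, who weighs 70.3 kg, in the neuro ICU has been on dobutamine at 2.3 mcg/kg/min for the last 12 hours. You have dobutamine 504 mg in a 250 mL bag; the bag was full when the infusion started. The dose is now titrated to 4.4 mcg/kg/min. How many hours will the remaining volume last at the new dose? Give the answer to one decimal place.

20.9 hours

Initial rate:
Dose = 2.3 mcg/kg/min × 70.3 kg = 161.69 mcg/min
161.69 mcg/min × 60 min/hr = 9701.4 mcg/hr
Concentration = 504 mg ÷ 250 mL = 2.016 mg/mL = 2016 mcg/mL
Rate = 9701.4 mcg/hr ÷ 2016 mcg/mL = 4.812202 mL/hr
Volume infused so far = 4.812202 mL/hr × 12 hr = 57.74643 mL
Volume remaining = 250 − 57.74643 = 192.2536 mL
New rate:
Dose = 4.4 mcg/kg/min × 70.3 kg = 309.32 mcg/min
309.32 mcg/min × 60 min/hr = 18559.2 mcg/hr
Rate = 18559.2 mcg/hr ÷ 2016 mcg/mL = 9.205952 mL/hr
Time remaining = 192.2536 mL ÷ 9.205952 mL/hr = 20.88362 hr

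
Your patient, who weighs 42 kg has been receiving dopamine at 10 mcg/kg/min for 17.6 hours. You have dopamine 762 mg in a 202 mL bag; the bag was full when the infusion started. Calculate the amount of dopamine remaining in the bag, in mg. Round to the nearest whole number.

Dose = 10 mcg/kg/min × 42 kg = 420 mcg/min
420 mcg/min × 60 min/hr = 25200 mcg/hr
Concentration = 762 mg ÷ 202 mL = 3.772277 mg/mL = 3772.277 mcg/mL
Rate = 25200 mcg/hr ÷ 3772.277 mcg/mL = 6.680315 mL/hr
Volume infused = 6.680315 mL/hr × 17.6 hr = 117.5735 mL
Volume remaining = 202 − 117.5735 = 84.42646 mL
Drug remaining = 84.42646 mL × 3772.277 mcg/mL = 318480 mcg = 318.48 mg

318 mg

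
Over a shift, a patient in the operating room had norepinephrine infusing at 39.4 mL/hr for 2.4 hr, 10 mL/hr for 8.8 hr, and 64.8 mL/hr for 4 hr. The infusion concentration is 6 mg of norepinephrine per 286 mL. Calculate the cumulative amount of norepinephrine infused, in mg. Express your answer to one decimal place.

Concentration = 6 mg ÷ 286 mL = 0.02097902 mg/mL
Stage 1: 39.4 mL/hr × 2.4 hr = 94.56 mL → 94.56 mL × 0.02097902 mg/mL = 1.983776 mg
Stage 2: 10 mL/hr × 8.8 hr = 88 mL → 88 mL × 0.02097902 mg/mL = 1.846154 mg
Stage 3: 64.8 mL/hr × 4 hr = 259.2 mL → 259.2 mL × 0.02097902 mg/mL = 5.437762 mg
Total = 1.983776 + 1.846154 + 5.437762 = 9.267692 mg

9.3 mg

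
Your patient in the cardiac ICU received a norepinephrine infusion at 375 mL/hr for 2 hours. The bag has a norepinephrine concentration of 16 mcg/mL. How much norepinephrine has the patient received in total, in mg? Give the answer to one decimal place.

Drug rate = 375 mL/hr × 16 mcg/mL = 6000 mcg/hr
Total = 6000 mcg/hr × 2 hr = 12000 mcg = 12 mg

12.0 mg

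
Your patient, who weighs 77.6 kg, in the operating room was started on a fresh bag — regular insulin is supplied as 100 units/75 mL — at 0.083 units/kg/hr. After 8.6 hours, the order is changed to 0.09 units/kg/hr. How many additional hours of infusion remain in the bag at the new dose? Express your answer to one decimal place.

6.4 hours

Initial rate:
Dose = 0.083 units/kg/hr × 77.6 kg = 6.4408 units/hr
Concentration = 100 units ÷ 75 mL = 1.333333 units/mL
Rate = 6.4408 units/hr ÷ 1.333333 units/mL = 4.8306 mL/hr
Volume infused so far = 4.8306 mL/hr × 8.6 hr = 41.54316 mL
Volume remaining = 75 − 41.54316 = 33.45684 mL
New rate:
Dose = 0.09 units/kg/hr × 77.6 kg = 6.984 units/hr
Rate = 6.984 units/hr ÷ 1.333333 units/mL = 5.238 mL/hr
Time remaining = 33.45684 mL ÷ 5.238 mL/hr = 6.387331 hr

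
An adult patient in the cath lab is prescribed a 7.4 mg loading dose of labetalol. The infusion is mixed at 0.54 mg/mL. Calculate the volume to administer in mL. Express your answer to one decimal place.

Volume = 7.4 mg ÷ 0.54 mg/mL = 13.7037 mL

13.7 mL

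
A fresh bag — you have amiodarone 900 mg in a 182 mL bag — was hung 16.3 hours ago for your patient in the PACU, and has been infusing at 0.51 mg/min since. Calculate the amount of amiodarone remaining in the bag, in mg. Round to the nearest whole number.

401 mg

0.51 mg/min × 60 min/hr = 30.6 mg/hr
Concentration = 900 mg ÷ 182 mL = 4.945055 mg/mL
Rate = 30.6 mg/hr ÷ 4.945055 mg/mL = 6.188 mL/hr
Volume infused = 6.188 mL/hr × 16.3 hr = 100.8644 mL
Volume remaining = 182 − 100.8644 = 81.1356 mL
Drug remaining = 81.1356 mL × 4.945055 mg/mL = 401.22 mg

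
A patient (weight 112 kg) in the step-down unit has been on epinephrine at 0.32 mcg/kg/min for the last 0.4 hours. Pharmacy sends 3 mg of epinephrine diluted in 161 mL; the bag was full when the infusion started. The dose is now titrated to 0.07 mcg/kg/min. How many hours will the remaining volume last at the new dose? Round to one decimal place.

Initial rate:
Dose = 0.32 mcg/kg/min × 112 kg = 35.84 mcg/min
35.84 mcg/min × 60 min/hr = 2150.4 mcg/hr
Concentration = 3 mg ÷ 161 mL = 0.01863354 mg/mL = 18.63354 mcg/mL
Rate = 2150.4 mcg/hr ÷ 18.63354 mcg/mL = 115.4048 mL/hr
Volume infused so far = 115.4048 mL/hr × 0.4 hr = 46.16192 mL
Volume remaining = 161 − 46.16192 = 114.8381 mL
New rate:
Dose = 0.07 mcg/kg/min × 112 kg = 7.84 mcg/min
7.84 mcg/min × 60 min/hr = 470.4 mcg/hr
Rate = 470.4 mcg/hr ÷ 18.63354 mcg/mL = 25.2448 mL/hr
Time remaining = 114.8381 mL ÷ 25.2448 mL/hr = 4.54898 hr

4.5 hours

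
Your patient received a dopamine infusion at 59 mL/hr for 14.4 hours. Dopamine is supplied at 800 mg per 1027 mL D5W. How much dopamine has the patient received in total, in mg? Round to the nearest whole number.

662 mg

Concentration = 800 mg ÷ 1027 mL = 0.7789679 mg/mL = 778.9679 mcg/mL
Drug rate = 59 mL/hr × 778.9679 mcg/mL = 45959.1 mcg/hr
Total = 45959.1 mcg/hr × 14.4 hr = 661811.1 mcg = 661.8111 mg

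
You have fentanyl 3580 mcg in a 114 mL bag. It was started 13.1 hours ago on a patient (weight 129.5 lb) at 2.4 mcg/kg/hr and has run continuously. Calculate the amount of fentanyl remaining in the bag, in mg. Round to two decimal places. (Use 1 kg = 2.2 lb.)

Weight = 129.5 lb ÷ 2.2 lb/kg = 58.86364 kg
Dose = 2.4 mcg/kg/hr × 58.86364 kg = 141.2727 mcg/hr
Concentration = 3580 mcg ÷ 114 mL = 31.40351 mcg/mL
Rate = 141.2727 mcg/hr ÷ 31.40351 mcg/mL = 4.498629 mL/hr
Volume infused = 4.498629 mL/hr × 13.1 hr = 58.93204 mL
Volume remaining = 114 − 58.93204 = 55.06796 mL
Drug remaining = 55.06796 mL × 31.40351 mcg/mL = 1729.327 mcg = 1.729327 mg

1.73 mg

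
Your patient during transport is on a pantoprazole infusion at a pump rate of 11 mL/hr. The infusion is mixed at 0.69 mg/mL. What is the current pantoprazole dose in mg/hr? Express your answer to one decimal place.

Drug rate = 11 mL/hr × 0.69 mg/mL = 7.59 mg/hr

7.6 mg/hr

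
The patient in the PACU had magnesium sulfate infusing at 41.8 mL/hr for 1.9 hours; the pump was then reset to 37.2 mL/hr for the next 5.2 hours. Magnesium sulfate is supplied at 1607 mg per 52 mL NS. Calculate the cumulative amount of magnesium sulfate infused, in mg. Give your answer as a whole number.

Concentration = 1607 mg ÷ 52 mL = 30.90385 mg/mL
Stage 1: 41.8 mL/hr × 1.9 hr = 79.42 mL → 79.42 mL × 30.90385 mg/mL = 2454.383 mg
Stage 2: 37.2 mL/hr × 5.2 hr = 193.44 mL → 193.44 mL × 30.90385 mg/mL = 5978.04 mg
Total = 2454.383 + 5978.04 = 8432.423 mg

8432 mg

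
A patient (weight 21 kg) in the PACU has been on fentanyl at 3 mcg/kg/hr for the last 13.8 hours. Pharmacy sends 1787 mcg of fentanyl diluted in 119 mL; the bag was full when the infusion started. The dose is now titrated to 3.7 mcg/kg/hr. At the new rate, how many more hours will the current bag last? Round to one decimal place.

Initial rate:
Dose = 3 mcg/kg/hr × 21 kg = 63 mcg/hr
Concentration = 1787 mcg ÷ 119 mL = 15.01681 mcg/mL
Rate = 63 mcg/hr ÷ 15.01681 mcg/mL = 4.195299 mL/hr
Volume infused so far = 4.195299 mL/hr × 13.8 hr = 57.89513 mL
Volume remaining = 119 − 57.89513 = 61.10487 mL
New rate:
Dose = 3.7 mcg/kg/hr × 21 kg = 77.7 mcg/hr
Rate = 77.7 mcg/hr ÷ 15.01681 mcg/mL = 5.174203 mL/hr
Time remaining = 61.10487 mL ÷ 5.174203 mL/hr = 11.80952 hr

11.8 hours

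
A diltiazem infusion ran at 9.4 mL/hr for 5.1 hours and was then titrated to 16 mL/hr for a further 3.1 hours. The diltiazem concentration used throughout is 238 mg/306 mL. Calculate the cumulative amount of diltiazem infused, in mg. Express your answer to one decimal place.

75.9 mg

Concentration = 238 mg ÷ 306 mL = 0.7777778 mg/mL
Stage 1: 9.4 mL/hr × 5.1 hr = 47.94 mL → 47.94 mL × 0.7777778 mg/mL = 37.28667 mg
Stage 2: 16 mL/hr × 3.1 hr = 49.6 mL → 49.6 mL × 0.7777778 mg/mL = 38.57778 mg
Total = 37.28667 + 38.57778 = 75.86444 mg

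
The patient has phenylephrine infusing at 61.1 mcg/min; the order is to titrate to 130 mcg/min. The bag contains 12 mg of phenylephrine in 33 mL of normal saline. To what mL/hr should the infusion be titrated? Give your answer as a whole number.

130 mcg/min × 60 min/hr = 7800 mcg/hr
Concentration = 12 mg ÷ 33 mL = 0.3636364 mg/mL = 363.6364 mcg/mL
Rate = 7800 mcg/hr ÷ 363.6364 mcg/mL = 21.45 mL/hr

21 mL/hr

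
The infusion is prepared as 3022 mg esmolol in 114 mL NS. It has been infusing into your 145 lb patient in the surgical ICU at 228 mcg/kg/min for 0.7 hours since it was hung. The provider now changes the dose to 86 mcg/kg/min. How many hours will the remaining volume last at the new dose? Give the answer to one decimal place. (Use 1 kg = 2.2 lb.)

Initial rate:
Weight = 145 lb ÷ 2.2 lb/kg = 65.90909 kg
Dose = 228 mcg/kg/min × 65.90909 kg = 15027.27 mcg/min
15027.27 mcg/min × 60 min/hr = 901636.4 mcg/hr
Concentration = 3022 mg ÷ 114 mL = 26.50877 mg/mL = 26508.77 mcg/mL
Rate = 901636.4 mcg/hr ÷ 26508.77 mcg/mL = 34.01275 mL/hr
Volume infused so far = 34.01275 mL/hr × 0.7 hr = 23.80893 mL
Volume remaining = 114 − 23.80893 = 90.19107 mL
New rate:
Dose = 86 mcg/kg/min × 65.90909 kg = 5668.182 mcg/min
5668.182 mcg/min × 60 min/hr = 340090.9 mcg/hr
Rate = 340090.9 mcg/hr ÷ 26508.77 mcg/mL = 12.82937 mL/hr
Time remaining = 90.19107 mL ÷ 12.82937 mL/hr = 7.030045 hr

7.0 hours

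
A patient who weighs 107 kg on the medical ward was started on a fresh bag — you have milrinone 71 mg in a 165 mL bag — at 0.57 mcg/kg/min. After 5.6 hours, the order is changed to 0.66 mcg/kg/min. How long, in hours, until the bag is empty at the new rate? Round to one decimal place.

Initial rate:
Dose = 0.57 mcg/kg/min × 107 kg = 60.99 mcg/min
60.99 mcg/min × 60 min/hr = 3659.4 mcg/hr
Concentration = 71 mg ÷ 165 mL = 0.430303 mg/mL = 430.303 mcg/mL
Rate = 3659.4 mcg/hr ÷ 430.303 mcg/mL = 8.504239 mL/hr
Volume infused so far = 8.504239 mL/hr × 5.6 hr = 47.62374 mL
Volume remaining = 165 − 47.62374 = 117.3763 mL
New rate:
Dose = 0.66 mcg/kg/min × 107 kg = 70.62 mcg/min
70.62 mcg/min × 60 min/hr = 4237.2 mcg/hr
Rate = 4237.2 mcg/hr ÷ 430.303 mcg/mL = 9.847014 mL/hr
Time remaining = 117.3763 mL ÷ 9.847014 mL/hr = 11.91998 hr

11.9 hours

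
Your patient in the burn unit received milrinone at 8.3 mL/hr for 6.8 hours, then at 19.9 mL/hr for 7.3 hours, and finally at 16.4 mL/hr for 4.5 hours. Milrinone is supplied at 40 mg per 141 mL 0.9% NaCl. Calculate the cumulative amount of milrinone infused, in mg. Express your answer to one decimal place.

78.2 mg

Concentration = 40 mg ÷ 141 mL = 0.2836879 mg/mL
Stage 1: 8.3 mL/hr × 6.8 hr = 56.44 mL → 56.44 mL × 0.2836879 mg/mL = 16.01135 mg
Stage 2: 19.9 mL/hr × 7.3 hr = 145.27 mL → 145.27 mL × 0.2836879 mg/mL = 41.21135 mg
Stage 3: 16.4 mL/hr × 4.5 hr = 73.8 mL → 73.8 mL × 0.2836879 mg/mL = 20.93617 mg
Total = 16.01135 + 41.21135 + 20.93617 = 78.15887 mg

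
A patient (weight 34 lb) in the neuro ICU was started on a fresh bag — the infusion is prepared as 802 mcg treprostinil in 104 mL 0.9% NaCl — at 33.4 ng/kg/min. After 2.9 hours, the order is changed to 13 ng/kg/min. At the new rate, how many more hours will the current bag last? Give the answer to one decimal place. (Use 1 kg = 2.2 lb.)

59.1 hours

Initial rate:
Weight = 34 lb ÷ 2.2 lb/kg = 15.45455 kg
Dose = 33.4 ng/kg/min × 15.45455 kg = 516.1818 ng/min
516.1818 ng/min × 60 min/hr = 30970.91 ng/hr
Concentration = 802 mcg ÷ 104 mL = 7.711538 mcg/mL = 7711.538 ng/mL
Rate = 30970.91 ng/hr ÷ 7711.538 ng/mL = 4.016178 mL/hr
Volume infused so far = 4.016178 mL/hr × 2.9 hr = 11.64692 mL
Volume remaining = 104 − 11.64692 = 92.35308 mL
New rate:
Dose = 13 ng/kg/min × 15.45455 kg = 200.9091 ng/min
200.9091 ng/min × 60 min/hr = 12054.55 ng/hr
Rate = 12054.55 ng/hr ÷ 7711.538 ng/mL = 1.563183 mL/hr
Time remaining = 92.35308 mL ÷ 1.563183 mL/hr = 59.08015 hr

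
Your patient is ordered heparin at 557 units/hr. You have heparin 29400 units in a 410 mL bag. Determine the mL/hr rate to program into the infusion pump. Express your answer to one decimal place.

7.8 mL/hr

Concentration = 29400 units ÷ 410 mL = 71.70732 units/mL
Rate = 557 units/hr ÷ 71.70732 units/mL = 7.767687 mL/hr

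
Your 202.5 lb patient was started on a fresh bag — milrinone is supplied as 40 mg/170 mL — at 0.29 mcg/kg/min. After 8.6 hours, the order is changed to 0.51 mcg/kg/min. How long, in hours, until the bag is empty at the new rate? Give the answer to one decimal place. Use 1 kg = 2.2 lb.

Initial rate:
Weight = 202.5 lb ÷ 2.2 lb/kg = 92.04545 kg
Dose = 0.29 mcg/kg/min × 92.04545 kg = 26.69318 mcg/min
26.69318 mcg/min × 60 min/hr = 1601.591 mcg/hr
Concentration = 40 mg ÷ 170 mL = 0.2352941 mg/mL = 235.2941 mcg/mL
Rate = 1601.591 mcg/hr ÷ 235.2941 mcg/mL = 6.806761 mL/hr
Volume infused so far = 6.806761 mL/hr × 8.6 hr = 58.53815 mL
Volume remaining = 170 − 58.53815 = 111.4619 mL
New rate:
Dose = 0.51 mcg/kg/min × 92.04545 kg = 46.94318 mcg/min
46.94318 mcg/min × 60 min/hr = 2816.591 mcg/hr
Rate = 2816.591 mcg/hr ÷ 235.2941 mcg/mL = 11.97051 mL/hr
Time remaining = 111.4619 mL ÷ 11.97051 mL/hr = 9.311369 hr

9.3 hours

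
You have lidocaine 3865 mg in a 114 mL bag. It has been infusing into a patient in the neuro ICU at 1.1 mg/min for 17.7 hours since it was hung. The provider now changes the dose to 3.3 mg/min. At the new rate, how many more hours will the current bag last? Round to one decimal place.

13.6 hours

Initial rate:
1.1 mg/min × 60 min/hr = 66 mg/hr
Concentration = 3865 mg ÷ 114 mL = 33.90351 mg/mL
Rate = 66 mg/hr ÷ 33.90351 mg/mL = 1.946701 mL/hr
Volume infused so far = 1.946701 mL/hr × 17.7 hr = 34.45661 mL
Volume remaining = 114 − 34.45661 = 79.54339 mL
New rate:
3.3 mg/min × 60 min/hr = 198 mg/hr
Rate = 198 mg/hr ÷ 33.90351 mg/mL = 5.840103 mL/hr
Time remaining = 79.54339 mL ÷ 5.840103 mL/hr = 13.6202 hr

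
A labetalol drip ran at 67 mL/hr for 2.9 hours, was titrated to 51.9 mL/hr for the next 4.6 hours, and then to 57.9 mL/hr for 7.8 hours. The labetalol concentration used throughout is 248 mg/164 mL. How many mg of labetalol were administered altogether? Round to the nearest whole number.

Concentration = 248 mg ÷ 164 mL = 1.512195 mg/mL
Stage 1: 67 mL/hr × 2.9 hr = 194.3 mL → 194.3 mL × 1.512195 mg/mL = 293.8195 mg
Stage 2: 51.9 mL/hr × 4.6 hr = 238.74 mL → 238.74 mL × 1.512195 mg/mL = 361.0215 mg
Stage 3: 57.9 mL/hr × 7.8 hr = 451.62 mL → 451.62 mL × 1.512195 mg/mL = 682.9376 mg
Total = 293.8195 + 361.0215 + 682.9376 = 1337.779 mg

1338 mg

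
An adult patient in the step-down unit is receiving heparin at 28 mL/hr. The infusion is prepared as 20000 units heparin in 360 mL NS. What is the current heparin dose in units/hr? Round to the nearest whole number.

1556 units/hr

Concentration = 20000 units ÷ 360 mL = 55.55556 units/mL
Drug rate = 28 mL/hr × 55.55556 units/mL = 1555.556 units/hr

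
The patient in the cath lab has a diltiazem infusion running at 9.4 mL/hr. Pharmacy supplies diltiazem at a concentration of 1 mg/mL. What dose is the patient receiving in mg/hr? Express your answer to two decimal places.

Drug rate = 9.4 mL/hr × 1 mg/mL = 9.4 mg/hr

9.40 mg/hr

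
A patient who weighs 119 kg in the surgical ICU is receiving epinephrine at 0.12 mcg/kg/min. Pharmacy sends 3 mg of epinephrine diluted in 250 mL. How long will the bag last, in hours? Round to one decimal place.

Dose = 0.12 mcg/kg/min × 119 kg = 14.28 mcg/min
14.28 mcg/min × 60 min/hr = 856.8 mcg/hr
Concentration = 3 mg ÷ 250 mL = 0.012 mg/mL = 12 mcg/mL
Rate = 856.8 mcg/hr ÷ 12 mcg/mL = 71.4 mL/hr
Duration = 250 mL ÷ 71.4 mL/hr = 3.501401 hr

3.5 hours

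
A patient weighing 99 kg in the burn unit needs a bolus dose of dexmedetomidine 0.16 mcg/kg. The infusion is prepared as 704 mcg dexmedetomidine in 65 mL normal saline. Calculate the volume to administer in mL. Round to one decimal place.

1.5 mL

Dose = 0.16 mcg/kg × 99 kg = 15.84 mcg
Concentration = 704 mcg ÷ 65 mL = 10.83077 mcg/mL
Volume = 15.84 mcg ÷ 10.83077 mcg/mL = 1.4625 mL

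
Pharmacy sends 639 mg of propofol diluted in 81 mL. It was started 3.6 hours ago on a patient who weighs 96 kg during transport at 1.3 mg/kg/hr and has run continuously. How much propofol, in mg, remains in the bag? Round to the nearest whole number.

Dose = 1.3 mg/kg/hr × 96 kg = 124.8 mg/hr
Concentration = 639 mg ÷ 81 mL = 7.888889 mg/mL
Rate = 124.8 mg/hr ÷ 7.888889 mg/mL = 15.81972 mL/hr
Volume infused = 15.81972 mL/hr × 3.6 hr = 56.95099 mL
Volume remaining = 81 − 56.95099 = 24.04901 mL
Drug remaining = 24.04901 mL × 7.888889 mg/mL = 189.72 mg

190 mg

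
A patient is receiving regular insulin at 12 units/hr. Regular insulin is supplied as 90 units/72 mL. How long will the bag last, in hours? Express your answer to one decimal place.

Concentration = 90 units ÷ 72 mL = 1.25 units/mL
Rate = 12 units/hr ÷ 1.25 units/mL = 9.6 mL/hr
Duration = 72 mL ÷ 9.6 mL/hr = 7.5 hr

7.5 hours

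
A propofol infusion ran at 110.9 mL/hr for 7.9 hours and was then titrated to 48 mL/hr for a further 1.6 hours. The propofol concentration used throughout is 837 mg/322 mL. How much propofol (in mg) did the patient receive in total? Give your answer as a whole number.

Concentration = 837 mg ÷ 322 mL = 2.599379 mg/mL
Stage 1: 110.9 mL/hr × 7.9 hr = 876.11 mL → 876.11 mL × 2.599379 mg/mL = 2277.342 mg
Stage 2: 48 mL/hr × 1.6 hr = 76.8 mL → 76.8 mL × 2.599379 mg/mL = 199.6323 mg
Total = 2277.342 + 199.6323 = 2476.974 mg

2477 mg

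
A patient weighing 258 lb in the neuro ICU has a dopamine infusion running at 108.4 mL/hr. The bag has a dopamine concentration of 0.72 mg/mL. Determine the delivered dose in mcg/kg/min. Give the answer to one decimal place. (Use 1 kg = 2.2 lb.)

Weight = 258 lb ÷ 2.2 lb/kg = 117.2727 kg
Concentration = 0.72 mg/mL = 720 mcg/mL
Drug rate = 108.4 mL/hr × 720 mcg/mL = 78048 mcg/hr
78048 mcg/hr ÷ 60 min/hr = 1300.8 mcg/min
1300.8 mcg/min ÷ 117.2727 kg = 11.09209 mcg/kg/min

11.1 mcg/kg/min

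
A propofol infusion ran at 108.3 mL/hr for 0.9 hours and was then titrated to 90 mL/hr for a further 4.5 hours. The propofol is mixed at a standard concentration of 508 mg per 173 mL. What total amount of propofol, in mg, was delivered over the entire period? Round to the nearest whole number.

1475 mg

Concentration = 508 mg ÷ 173 mL = 2.936416 mg/mL
Stage 1: 108.3 mL/hr × 0.9 hr = 97.47 mL → 97.47 mL × 2.936416 mg/mL = 286.2125 mg
Stage 2: 90 mL/hr × 4.5 hr = 405 mL → 405 mL × 2.936416 mg/mL = 1189.249 mg
Total = 286.2125 + 1189.249 = 1475.461 mg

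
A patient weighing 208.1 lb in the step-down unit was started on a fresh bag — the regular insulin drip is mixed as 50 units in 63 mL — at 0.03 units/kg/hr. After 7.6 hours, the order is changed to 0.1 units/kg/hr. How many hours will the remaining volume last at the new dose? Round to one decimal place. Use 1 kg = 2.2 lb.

Initial rate:
Weight = 208.1 lb ÷ 2.2 lb/kg = 94.59091 kg
Dose = 0.03 units/kg/hr × 94.59091 kg = 2.837727 units/hr
Concentration = 50 units ÷ 63 mL = 0.7936508 units/mL
Rate = 2.837727 units/hr ÷ 0.7936508 units/mL = 3.575536 mL/hr
Volume infused so far = 3.575536 mL/hr × 7.6 hr = 27.17408 mL
Volume remaining = 63 − 27.17408 = 35.82592 mL
New rate:
Dose = 0.1 units/kg/hr × 94.59091 kg = 9.459091 units/hr
Rate = 9.459091 units/hr ÷ 0.7936508 units/mL = 11.91845 mL/hr
Time remaining = 35.82592 mL ÷ 11.91845 mL/hr = 3.00592 hr

3.0 hours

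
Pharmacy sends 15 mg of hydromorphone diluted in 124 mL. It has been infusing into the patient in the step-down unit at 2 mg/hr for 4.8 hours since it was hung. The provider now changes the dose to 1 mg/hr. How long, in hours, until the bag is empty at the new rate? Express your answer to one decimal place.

Initial rate:
Concentration = 15 mg ÷ 124 mL = 0.1209677 mg/mL
Rate = 2 mg/hr ÷ 0.1209677 mg/mL = 16.53333 mL/hr
Volume infused so far = 16.53333 mL/hr × 4.8 hr = 79.36 mL
Volume remaining = 124 − 79.36 = 44.64 mL
New rate:
Rate = 1 mg/hr ÷ 0.1209677 mg/mL = 8.266667 mL/hr
Time remaining = 44.64 mL ÷ 8.266667 mL/hr = 5.4 hr

5.4 hours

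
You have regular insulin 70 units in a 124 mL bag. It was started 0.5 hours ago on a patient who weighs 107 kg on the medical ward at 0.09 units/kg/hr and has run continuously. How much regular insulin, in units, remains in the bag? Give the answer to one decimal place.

Dose = 0.09 units/kg/hr × 107 kg = 9.63 units/hr
Concentration = 70 units ÷ 124 mL = 0.5645161 units/mL
Rate = 9.63 units/hr ÷ 0.5645161 units/mL = 17.05886 mL/hr
Volume infused = 17.05886 mL/hr × 0.5 hr = 8.529429 mL
Volume remaining = 124 − 8.529429 = 115.4706 mL
Drug remaining = 115.4706 mL × 0.5645161 units/mL = 65.185 units

65.2 units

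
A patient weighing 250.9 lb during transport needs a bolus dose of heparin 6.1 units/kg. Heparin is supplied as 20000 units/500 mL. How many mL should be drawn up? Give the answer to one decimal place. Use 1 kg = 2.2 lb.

17.4 mL

Weight = 250.9 lb ÷ 2.2 lb/kg = 114.0455 kg
Dose = 6.1 units/kg × 114.0455 kg = 695.6773 units
Concentration = 20000 units ÷ 500 mL = 40 units/mL
Volume = 695.6773 units ÷ 40 units/mL = 17.39193 mL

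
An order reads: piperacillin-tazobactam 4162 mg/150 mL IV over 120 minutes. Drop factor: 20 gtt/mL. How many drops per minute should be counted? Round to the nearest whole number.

25 gtt/min

150 mL ÷ (120 min) = 1.25 mL/min
1.25 mL/min × 20 gtt/mL = 25 gtt/min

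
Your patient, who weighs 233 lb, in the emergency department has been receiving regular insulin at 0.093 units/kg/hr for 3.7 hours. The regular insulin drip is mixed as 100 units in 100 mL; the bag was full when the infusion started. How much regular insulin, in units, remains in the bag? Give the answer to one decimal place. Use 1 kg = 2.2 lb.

63.6 units

Weight = 233 lb ÷ 2.2 lb/kg = 105.9091 kg
Dose = 0.093 units/kg/hr × 105.9091 kg = 9.849545 units/hr
Concentration = 100 units ÷ 100 mL = 1 units/mL
Rate = 9.849545 units/hr ÷ 1 units/mL = 9.849545 mL/hr
Volume infused = 9.849545 mL/hr × 3.7 hr = 36.44332 mL
Volume remaining = 100 − 36.44332 = 63.55668 mL
Drug remaining = 63.55668 mL × 1 units/mL = 63.55668 units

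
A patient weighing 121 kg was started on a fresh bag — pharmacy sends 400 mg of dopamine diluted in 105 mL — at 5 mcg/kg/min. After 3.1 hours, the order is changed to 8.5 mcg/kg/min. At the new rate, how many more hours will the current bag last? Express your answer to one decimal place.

Initial rate:
Dose = 5 mcg/kg/min × 121 kg = 605 mcg/min
605 mcg/min × 60 min/hr = 36300 mcg/hr
Concentration = 400 mg ÷ 105 mL = 3.809524 mg/mL = 3809.524 mcg/mL
Rate = 36300 mcg/hr ÷ 3809.524 mcg/mL = 9.52875 mL/hr
Volume infused so far = 9.52875 mL/hr × 3.1 hr = 29.53913 mL
Volume remaining = 105 − 29.53913 = 75.46088 mL
New rate:
Dose = 8.5 mcg/kg/min × 121 kg = 1028.5 mcg/min
1028.5 mcg/min × 60 min/hr = 61710 mcg/hr
Rate = 61710 mcg/hr ÷ 3809.524 mcg/mL = 16.19888 mL/hr
Time remaining = 75.46088 mL ÷ 16.19888 mL/hr = 4.658402 hr

4.7 hours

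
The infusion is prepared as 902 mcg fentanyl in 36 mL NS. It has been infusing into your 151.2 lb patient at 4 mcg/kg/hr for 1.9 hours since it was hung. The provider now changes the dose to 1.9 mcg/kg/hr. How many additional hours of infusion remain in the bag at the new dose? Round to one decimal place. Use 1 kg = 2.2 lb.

2.9 hours

Initial rate:
Weight = 151.2 lb ÷ 2.2 lb/kg = 68.72727 kg
Dose = 4 mcg/kg/hr × 68.72727 kg = 274.9091 mcg/hr
Concentration = 902 mcg ÷ 36 mL = 25.05556 mcg/mL
Rate = 274.9091 mcg/hr ÷ 25.05556 mcg/mL = 10.97198 mL/hr
Volume infused so far = 10.97198 mL/hr × 1.9 hr = 20.84676 mL
Volume remaining = 36 − 20.84676 = 15.15324 mL
New rate:
Dose = 1.9 mcg/kg/hr × 68.72727 kg = 130.5818 mcg/hr
Rate = 130.5818 mcg/hr ÷ 25.05556 mcg/mL = 5.211691 mL/hr
Time remaining = 15.15324 mL ÷ 5.211691 mL/hr = 2.907547 hr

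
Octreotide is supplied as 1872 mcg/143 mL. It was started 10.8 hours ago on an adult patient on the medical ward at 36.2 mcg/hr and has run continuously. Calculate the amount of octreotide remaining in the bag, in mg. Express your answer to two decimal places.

Concentration = 1872 mcg ÷ 143 mL = 13.09091 mcg/mL
Rate = 36.2 mcg/hr ÷ 13.09091 mcg/mL = 2.765278 mL/hr
Volume infused = 2.765278 mL/hr × 10.8 hr = 29.865 mL
Volume remaining = 143 − 29.865 = 113.135 mL
Drug remaining = 113.135 mL × 13.09091 mcg/mL = 1481.04 mcg = 1.48104 mg

1.48 mg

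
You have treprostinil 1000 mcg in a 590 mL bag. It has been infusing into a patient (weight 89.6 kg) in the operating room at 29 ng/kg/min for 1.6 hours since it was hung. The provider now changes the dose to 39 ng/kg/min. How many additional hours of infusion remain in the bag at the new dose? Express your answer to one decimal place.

Initial rate:
Dose = 29 ng/kg/min × 89.6 kg = 2598.4 ng/min
2598.4 ng/min × 60 min/hr = 155904 ng/hr
Concentration = 1000 mcg ÷ 590 mL = 1.694915 mcg/mL = 1694.915 ng/mL
Rate = 155904 ng/hr ÷ 1694.915 ng/mL = 91.98336 mL/hr
Volume infused so far = 91.98336 mL/hr × 1.6 hr = 147.1734 mL
Volume remaining = 590 − 147.1734 = 442.8266 mL
New rate:
Dose = 39 ng/kg/min × 89.6 kg = 3494.4 ng/min
3494.4 ng/min × 60 min/hr = 209664 ng/hr
Rate = 209664 ng/hr ÷ 1694.915 ng/mL = 123.7018 mL/hr
Time remaining = 442.8266 mL ÷ 123.7018 mL/hr = 3.579792 hr

3.6 hours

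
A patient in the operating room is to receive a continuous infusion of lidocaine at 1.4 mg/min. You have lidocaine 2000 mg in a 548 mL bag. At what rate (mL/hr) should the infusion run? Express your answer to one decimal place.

23.0 mL/hr

1.4 mg/min × 60 min/hr = 84 mg/hr
Concentration = 2000 mg ÷ 548 mL = 3.649635 mg/mL
Rate = 84 mg/hr ÷ 3.649635 mg/mL = 23.016 mL/hr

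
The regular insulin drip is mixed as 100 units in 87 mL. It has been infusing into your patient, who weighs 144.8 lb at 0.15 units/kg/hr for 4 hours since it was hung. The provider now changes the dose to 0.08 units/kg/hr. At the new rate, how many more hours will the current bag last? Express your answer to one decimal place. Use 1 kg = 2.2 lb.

11.5 hours

Initial rate:
Weight = 144.8 lb ÷ 2.2 lb/kg = 65.81818 kg
Dose = 0.15 units/kg/hr × 65.81818 kg = 9.872727 units/hr
Concentration = 100 units ÷ 87 mL = 1.149425 units/mL
Rate = 9.872727 units/hr ÷ 1.149425 units/mL = 8.589273 mL/hr
Volume infused so far = 8.589273 mL/hr × 4 hr = 34.35709 mL
Volume remaining = 87 − 34.35709 = 52.64291 mL
New rate:
Dose = 0.08 units/kg/hr × 65.81818 kg = 5.265455 units/hr
Rate = 5.265455 units/hr ÷ 1.149425 units/mL = 4.580945 mL/hr
Time remaining = 52.64291 mL ÷ 4.580945 mL/hr = 11.49171 hr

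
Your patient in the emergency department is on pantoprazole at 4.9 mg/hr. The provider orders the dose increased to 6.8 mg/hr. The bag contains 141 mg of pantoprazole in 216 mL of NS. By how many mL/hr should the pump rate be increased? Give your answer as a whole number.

3 mL/hr

At the current dose:
Concentration = 141 mg ÷ 216 mL = 0.6527778 mg/mL
Rate = 4.9 mg/hr ÷ 0.6527778 mg/mL = 7.506383 mL/hr
At the new dose:
Rate = 6.8 mg/hr ÷ 0.6527778 mg/mL = 10.41702 mL/hr
Change = 10.41702 − 7.506383 = 2.910638 mL/hr → 2.910638 mL/hr increase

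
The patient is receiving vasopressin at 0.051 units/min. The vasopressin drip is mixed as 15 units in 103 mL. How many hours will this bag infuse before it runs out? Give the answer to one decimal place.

0.051 units/min × 60 min/hr = 3.06 units/hr
Concentration = 15 units ÷ 103 mL = 0.1456311 units/mL
Rate = 3.06 units/hr ÷ 0.1456311 units/mL = 21.012 mL/hr
Duration = 103 mL ÷ 21.012 mL/hr = 4.901961 hr

4.9 hours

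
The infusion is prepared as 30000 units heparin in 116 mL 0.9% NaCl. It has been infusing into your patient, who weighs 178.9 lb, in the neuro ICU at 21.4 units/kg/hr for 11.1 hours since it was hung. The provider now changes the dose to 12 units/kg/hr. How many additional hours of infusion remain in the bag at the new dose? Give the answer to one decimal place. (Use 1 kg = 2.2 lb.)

10.9 hours

Initial rate:
Weight = 178.9 lb ÷ 2.2 lb/kg = 81.31818 kg
Dose = 21.4 units/kg/hr × 81.31818 kg = 1740.209 units/hr
Concentration = 30000 units ÷ 116 mL = 258.6207 units/mL
Rate = 1740.209 units/hr ÷ 258.6207 units/mL = 6.728808 mL/hr
Volume infused so far = 6.728808 mL/hr × 11.1 hr = 74.68977 mL
Volume remaining = 116 − 74.68977 = 41.31023 mL
New rate:
Dose = 12 units/kg/hr × 81.31818 kg = 975.8182 units/hr
Rate = 975.8182 units/hr ÷ 258.6207 units/mL = 3.773164 mL/hr
Time remaining = 41.31023 mL ÷ 3.773164 mL/hr = 10.94843 hr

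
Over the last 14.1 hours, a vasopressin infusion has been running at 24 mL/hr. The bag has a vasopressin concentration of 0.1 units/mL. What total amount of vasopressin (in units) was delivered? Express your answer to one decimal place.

33.8 units

Drug rate = 24 mL/hr × 0.1 units/mL = 2.4 units/hr
Total = 2.4 units/hr × 14.1 hr = 33.84 units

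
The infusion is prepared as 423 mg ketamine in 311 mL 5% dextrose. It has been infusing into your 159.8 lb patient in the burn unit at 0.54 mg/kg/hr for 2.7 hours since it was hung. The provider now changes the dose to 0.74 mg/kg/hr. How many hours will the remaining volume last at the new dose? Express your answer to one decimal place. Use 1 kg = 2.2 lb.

5.9 hours

Initial rate:
Weight = 159.8 lb ÷ 2.2 lb/kg = 72.63636 kg
Dose = 0.54 mg/kg/hr × 72.63636 kg = 39.22364 mg/hr
Concentration = 423 mg ÷ 311 mL = 1.360129 mg/mL
Rate = 39.22364 mg/hr ÷ 1.360129 mg/mL = 28.83818 mL/hr
Volume infused so far = 28.83818 mL/hr × 2.7 hr = 77.86309 mL
Volume remaining = 311 − 77.86309 = 233.1369 mL
New rate:
Dose = 0.74 mg/kg/hr × 72.63636 kg = 53.75091 mg/hr
Rate = 53.75091 mg/hr ÷ 1.360129 mg/mL = 39.51899 mL/hr
Time remaining = 233.1369 mL ÷ 39.51899 mL/hr = 5.899364 hr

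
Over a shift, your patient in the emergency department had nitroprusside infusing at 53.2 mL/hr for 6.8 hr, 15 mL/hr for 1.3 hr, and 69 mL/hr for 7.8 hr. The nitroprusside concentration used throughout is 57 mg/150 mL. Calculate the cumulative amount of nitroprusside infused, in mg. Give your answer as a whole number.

Concentration = 57 mg ÷ 150 mL = 0.38 mg/mL
Stage 1: 53.2 mL/hr × 6.8 hr = 361.76 mL → 361.76 mL × 0.38 mg/mL = 137.4688 mg
Stage 2: 15 mL/hr × 1.3 hr = 19.5 mL → 19.5 mL × 0.38 mg/mL = 7.41 mg
Stage 3: 69 mL/hr × 7.8 hr = 538.2 mL → 538.2 mL × 0.38 mg/mL = 204.516 mg
Total = 137.4688 + 7.41 + 204.516 = 349.3948 mg

349 mg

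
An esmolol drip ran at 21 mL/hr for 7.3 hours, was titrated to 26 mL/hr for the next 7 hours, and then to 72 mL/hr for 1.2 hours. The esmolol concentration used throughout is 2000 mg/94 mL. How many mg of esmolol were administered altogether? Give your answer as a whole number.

8972 mg

Concentration = 2000 mg ÷ 94 mL = 21.2766 mg/mL
Stage 1: 21 mL/hr × 7.3 hr = 153.3 mL → 153.3 mL × 21.2766 mg/mL = 3261.702 mg
Stage 2: 26 mL/hr × 7 hr = 182 mL → 182 mL × 21.2766 mg/mL = 3872.34 mg
Stage 3: 72 mL/hr × 1.2 hr = 86.4 mL → 86.4 mL × 21.2766 mg/mL = 1838.298 mg
Total = 3261.702 + 3872.34 + 1838.298 = 8972.34 mg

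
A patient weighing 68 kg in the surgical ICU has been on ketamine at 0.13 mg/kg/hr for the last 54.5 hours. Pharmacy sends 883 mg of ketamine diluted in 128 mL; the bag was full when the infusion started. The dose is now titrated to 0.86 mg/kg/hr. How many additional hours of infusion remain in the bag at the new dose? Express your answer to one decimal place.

Initial rate:
Dose = 0.13 mg/kg/hr × 68 kg = 8.84 mg/hr
Concentration = 883 mg ÷ 128 mL = 6.898438 mg/mL
Rate = 8.84 mg/hr ÷ 6.898438 mg/mL = 1.28145 mL/hr
Volume infused so far = 1.28145 mL/hr × 54.5 hr = 69.839 mL
Volume remaining = 128 − 69.839 = 58.161 mL
New rate:
Dose = 0.86 mg/kg/hr × 68 kg = 58.48 mg/hr
Rate = 58.48 mg/hr ÷ 6.898438 mg/mL = 8.477282 mL/hr
Time remaining = 58.161 mL ÷ 8.477282 mL/hr = 6.860807 hr

6.9 hours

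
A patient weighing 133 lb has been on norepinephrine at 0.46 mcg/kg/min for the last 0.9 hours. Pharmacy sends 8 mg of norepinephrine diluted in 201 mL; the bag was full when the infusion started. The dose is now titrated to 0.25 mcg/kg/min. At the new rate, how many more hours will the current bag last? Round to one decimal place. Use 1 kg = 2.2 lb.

7.2 hours

Initial rate:
Weight = 133 lb ÷ 2.2 lb/kg = 60.45455 kg
Dose = 0.46 mcg/kg/min × 60.45455 kg = 27.80909 mcg/min
27.80909 mcg/min × 60 min/hr = 1668.545 mcg/hr
Concentration = 8 mg ÷ 201 mL = 0.039801 mg/mL = 39.801 mcg/mL
Rate = 1668.545 mcg/hr ÷ 39.801 mcg/mL = 41.9222 mL/hr
Volume infused so far = 41.9222 mL/hr × 0.9 hr = 37.72998 mL
Volume remaining = 201 − 37.72998 = 163.27 mL
New rate:
Dose = 0.25 mcg/kg/min × 60.45455 kg = 15.11364 mcg/min
15.11364 mcg/min × 60 min/hr = 906.8182 mcg/hr
Rate = 906.8182 mcg/hr ÷ 39.801 mcg/mL = 22.78381 mL/hr
Time remaining = 163.27 mL ÷ 22.78381 mL/hr = 7.166055 hr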